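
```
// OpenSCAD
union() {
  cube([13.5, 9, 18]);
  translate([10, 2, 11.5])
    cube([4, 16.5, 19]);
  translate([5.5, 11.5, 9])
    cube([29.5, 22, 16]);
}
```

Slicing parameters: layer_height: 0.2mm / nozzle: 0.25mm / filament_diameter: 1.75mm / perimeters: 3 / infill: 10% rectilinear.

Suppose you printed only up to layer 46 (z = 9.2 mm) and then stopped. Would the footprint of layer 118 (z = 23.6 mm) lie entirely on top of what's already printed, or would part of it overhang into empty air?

Compare the two slices. At z = 9.2: the cube is present — its section is the full 13.5×9 rectangle (area 121.50 mm²); the cube at (10, 2) does not reach this height (z outside [11.5, 30.5]); the cube at (5.5, 11.5) is present — its section is the full 29.5×22 rectangle (area 649.00 mm²); Taking the union: the 2 present regions are separate (no shared area or edge), so areas and boundary lengths simply add and each stays a separate island — area = 770.50 mm². At z = 23.6: the cube is not intersected at this z (z outside [0, 18]); the cube at (10, 2) (footprint 4×16.5) is included at this height (area 66.00 mm²); the 29.5×22 cube at (5.5, 11.5) contributes its full rectangle (area 649.00 mm²); Combining (union): the regions partially overlap — summed areas 715.00 mm² minus the doubly-counted overlap 28.00 mm² gives 687.00 mm² — area = 687.00 mm². Checking containment: at z = 23.6 the cross-section extends beyond the z = 9.2 cross-section by about 13.50 mm².

part overhangs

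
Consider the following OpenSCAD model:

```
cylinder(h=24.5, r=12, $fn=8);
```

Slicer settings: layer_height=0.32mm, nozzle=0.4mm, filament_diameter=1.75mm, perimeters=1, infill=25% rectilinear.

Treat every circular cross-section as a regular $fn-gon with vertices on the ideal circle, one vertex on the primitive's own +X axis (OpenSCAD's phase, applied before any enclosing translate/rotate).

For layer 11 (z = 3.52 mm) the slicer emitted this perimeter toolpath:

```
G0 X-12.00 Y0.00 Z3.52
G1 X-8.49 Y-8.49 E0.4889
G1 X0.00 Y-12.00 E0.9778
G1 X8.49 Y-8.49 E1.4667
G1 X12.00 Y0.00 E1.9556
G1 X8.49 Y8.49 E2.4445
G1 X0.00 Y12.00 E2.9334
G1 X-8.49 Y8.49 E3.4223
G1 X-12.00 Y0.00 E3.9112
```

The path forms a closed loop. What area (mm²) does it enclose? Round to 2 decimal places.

Apply the shoelace formula to the sequence of (X, Y) vertices; enclosed area = 407.52 mm².

407.52 mm²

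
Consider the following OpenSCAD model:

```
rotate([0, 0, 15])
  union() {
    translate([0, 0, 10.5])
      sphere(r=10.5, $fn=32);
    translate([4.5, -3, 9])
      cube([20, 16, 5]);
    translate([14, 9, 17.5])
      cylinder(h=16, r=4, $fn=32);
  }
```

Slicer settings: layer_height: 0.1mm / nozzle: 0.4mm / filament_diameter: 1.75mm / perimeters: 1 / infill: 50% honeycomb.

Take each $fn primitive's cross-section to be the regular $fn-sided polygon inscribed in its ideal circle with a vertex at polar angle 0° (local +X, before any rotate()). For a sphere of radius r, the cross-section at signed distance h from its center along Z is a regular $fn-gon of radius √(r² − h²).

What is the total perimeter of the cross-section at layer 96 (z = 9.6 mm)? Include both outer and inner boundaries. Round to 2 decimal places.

At z = 9.6 mm: the r=10.5 sphere contributes a regular 32-gon of circumradius √(10.5²−0.9²) = 10.461 (perimeter = 2·32·10.461·sin(180°/32) = 65.63 mm); the cube at (4.5, -3) (footprint 20×16) is included at this height (perimeter 72.00 mm); the cylinder at (14, 9) does not reach this height (z outside [17.5, 33.5]); Taking the union: the regions partially overlap (shared area 57.32 mm²), so the edge portions inside another operand are dropped and the merged outline is re-measured after clipping — boundary = 104.96 mm; (whole slice rotated 15° about Z — lengths, areas and connectivity unchanged). Overall, the cross-section is a single solid region. Total boundary length (outer) = 104.96 mm.

104.96 mm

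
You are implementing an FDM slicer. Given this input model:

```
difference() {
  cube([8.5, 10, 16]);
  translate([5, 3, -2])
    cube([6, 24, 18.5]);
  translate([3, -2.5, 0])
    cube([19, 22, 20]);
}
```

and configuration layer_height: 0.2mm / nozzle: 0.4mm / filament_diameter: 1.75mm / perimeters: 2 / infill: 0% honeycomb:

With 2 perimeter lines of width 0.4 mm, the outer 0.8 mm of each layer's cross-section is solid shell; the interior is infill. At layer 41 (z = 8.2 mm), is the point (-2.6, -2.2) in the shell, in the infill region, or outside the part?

outside

At z = 8.2 mm: the 8.5×10 cube contributes its full rectangle; the cube at (5, 3) (footprint 6×24) is included at this height; the 19×22 cube at (3, -2.5) contributes its full rectangle; Taking the first minus the rest: starting from the 8.5×10 cube, the 6×24 cube at (5, 3) partially overlaps it — only the 24.50 mm² overlap (of its 144.00 mm²) is removed, clipping the outline; the 19×22 cube at (3, -2.5) partially overlaps it — only the 30.50 mm² overlap (of its 418.00 mm²) is removed, clipping the outline — 1 connected region. Overall, the cross-section is a single solid region. The nearest boundary edge runs (0.00, 0.00)→(0.00, 10.00); distance from the point to it = 3.41 mm. The point is not inside any of the regions above, so it lies outside the cross-section (3.41 mm from the nearest boundary).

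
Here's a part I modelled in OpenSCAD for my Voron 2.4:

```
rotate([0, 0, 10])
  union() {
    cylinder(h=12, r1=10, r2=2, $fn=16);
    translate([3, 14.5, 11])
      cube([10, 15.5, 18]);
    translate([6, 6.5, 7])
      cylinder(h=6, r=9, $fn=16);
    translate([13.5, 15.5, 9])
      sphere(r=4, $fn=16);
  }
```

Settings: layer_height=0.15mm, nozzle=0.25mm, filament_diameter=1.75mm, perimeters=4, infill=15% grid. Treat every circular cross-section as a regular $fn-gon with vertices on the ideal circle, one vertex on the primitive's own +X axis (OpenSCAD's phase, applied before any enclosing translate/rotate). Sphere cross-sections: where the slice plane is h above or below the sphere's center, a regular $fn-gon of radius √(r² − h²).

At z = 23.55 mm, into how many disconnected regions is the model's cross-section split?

1

At z = 23.55 mm: the cone is absent (z outside [0, 12]); the cube at (3, 14.5) (footprint 10×15.5) is included at this height; the cylinder at (6, 6.5) is not intersected at this z (z outside [7, 13]); the sphere at (13.5, 15.5) is not intersected at this z (|z−center|=14.550 > r=4); Taking the union: only the 10×15.5 cube at (3, 14.5) is present, so the union is just that shape — 1 connected region; (whole slice rotated 10° about Z — lengths, areas and connectivity unchanged). The result has 1 disconnected region.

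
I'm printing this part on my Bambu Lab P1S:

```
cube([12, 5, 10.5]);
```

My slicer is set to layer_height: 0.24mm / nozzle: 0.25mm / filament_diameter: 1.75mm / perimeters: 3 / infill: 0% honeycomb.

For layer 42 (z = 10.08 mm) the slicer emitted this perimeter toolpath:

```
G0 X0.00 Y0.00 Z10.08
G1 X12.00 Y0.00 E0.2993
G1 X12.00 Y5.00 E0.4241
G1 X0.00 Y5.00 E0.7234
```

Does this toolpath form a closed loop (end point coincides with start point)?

Start point (G0): (0.00, 0.00). End point (last G1): the path does not return to the start — open.

no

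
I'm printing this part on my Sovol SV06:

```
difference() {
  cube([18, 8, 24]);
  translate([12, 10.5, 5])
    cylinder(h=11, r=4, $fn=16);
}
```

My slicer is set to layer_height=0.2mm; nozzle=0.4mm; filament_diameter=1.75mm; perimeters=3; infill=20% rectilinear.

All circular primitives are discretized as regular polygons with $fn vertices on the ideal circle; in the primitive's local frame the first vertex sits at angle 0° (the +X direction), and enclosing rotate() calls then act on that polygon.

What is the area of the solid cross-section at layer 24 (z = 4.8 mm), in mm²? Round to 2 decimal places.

144.00 mm²

At z = 4.8 mm: the cube (footprint 18×8) is included at this height (area 144.00 mm²); the cylinder at (12, 10.5) does not reach this height (z outside [5, 16]); Taking the first minus the rest: none of the subtracted shapes is present at this height, so the 18×8 cube is unchanged — area = 144.00 mm². Overall, the cross-section is a single solid region. Net area = 144.00 mm².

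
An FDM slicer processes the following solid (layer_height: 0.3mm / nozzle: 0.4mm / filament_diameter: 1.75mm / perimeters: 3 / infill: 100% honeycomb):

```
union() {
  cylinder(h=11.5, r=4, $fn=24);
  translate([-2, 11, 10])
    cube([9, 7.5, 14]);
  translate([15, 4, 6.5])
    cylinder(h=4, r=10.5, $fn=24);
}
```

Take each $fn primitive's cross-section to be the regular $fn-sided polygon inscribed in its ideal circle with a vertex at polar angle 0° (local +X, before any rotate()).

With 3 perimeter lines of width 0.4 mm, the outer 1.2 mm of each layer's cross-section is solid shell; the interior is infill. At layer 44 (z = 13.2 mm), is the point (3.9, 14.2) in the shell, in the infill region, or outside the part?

infill

At z = 13.2 mm: the cylinder does not reach this height (z outside [0, 11.5]); the 9×7.5 cube at (-2, 11) contributes its full rectangle; the cylinder at (15, 4) is absent (z outside [6.5, 10.5]); Taking the union: only the 9×7.5 cube at (-2, 11) is present, so the union is just that shape — 1 connected region. Overall, the cross-section is a single solid region. The nearest boundary edge runs (7.00, 11.00)→(7.00, 18.50); distance from the point to it = 3.10 mm. The point is inside the cross-section and 3.10 mm from the nearest boundary — more than the 1.2 mm shell width (3 × 0.4), so it's in the infill interior.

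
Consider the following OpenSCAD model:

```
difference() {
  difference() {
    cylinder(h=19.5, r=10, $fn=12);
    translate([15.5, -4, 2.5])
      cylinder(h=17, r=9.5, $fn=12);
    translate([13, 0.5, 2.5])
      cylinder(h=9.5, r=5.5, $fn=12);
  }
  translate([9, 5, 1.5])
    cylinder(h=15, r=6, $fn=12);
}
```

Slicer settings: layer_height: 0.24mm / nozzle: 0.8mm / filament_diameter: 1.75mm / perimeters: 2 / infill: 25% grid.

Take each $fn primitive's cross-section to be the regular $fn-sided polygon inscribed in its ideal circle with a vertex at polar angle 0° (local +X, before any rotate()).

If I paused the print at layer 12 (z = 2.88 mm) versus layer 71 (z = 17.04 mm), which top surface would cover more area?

layer 71 (z = 17.04 mm)

Layer 12 (z = 2.88): the cylinder: section is a regular 12-gon, circumradius r=10 (area = (12/2)·10.000²·sin(360°/12) = 300.00 mm²); the cylinder at (15.5, -4): section is a regular 12-gon, circumradius r=9.5 (area = (12/2)·9.500²·sin(360°/12) = 270.75 mm²); the r=5.5 cylinder at (13, 0.5) contributes a regular 12-gon of circumradius 5.5 (area = (12/2)·5.500²·sin(360°/12) = 90.75 mm²); Subtracting the remaining from the first: starting from the r=10 cylinder (300.00 mm²), the r=9.5 cylinder at (15.5, -4) partially overlaps it — only the 21.19 mm² overlap (of its 270.75 mm²) is removed, clipping the outline; the r=5.5 cylinder at (13, 0.5) partially overlaps it — only the 1.76 mm² overlap (of its 90.75 mm²) is removed, clipping the outline — area = 277.05 mm²; the r=6 cylinder at (9, 5) contributes a regular 12-gon of circumradius 6 (area = (12/2)·6.000²·sin(360°/12) = 108.00 mm²); Taking the first minus the rest: starting from that combined region (277.05 mm²), the r=6 cylinder at (9, 5) partially overlaps it — only the 32.96 mm² overlap (of its 108.00 mm²) is removed, clipping the outline — area = 244.08 mm². So its area = 244.08 mm². Layer 71 (z = 17.04): the r=10 cylinder contributes a regular 12-gon of circumradius 10 (area = (12/2)·10.000²·sin(360°/12) = 300.00 mm²); the cylinder at (15.5, -4): section is a regular 12-gon, circumradius r=9.5 (area = (12/2)·9.500²·sin(360°/12) = 270.75 mm²); the cylinder at (13, 0.5) is not intersected at this z (z outside [2.5, 12]); After the difference (first − rest): starting from the r=10 cylinder (300.00 mm²), the r=9.5 cylinder at (15.5, -4) partially overlaps it — only the 21.19 mm² overlap (of its 270.75 mm²) is removed, clipping the outline — area = 278.81 mm²; the cylinder at (9, 5) is absent (z outside [1.5, 16.5]); After the difference (first − rest): none of the subtracted shapes is present at this height, so that combined region is unchanged — area = 278.81 mm². So its area = 278.81 mm². Layer 71 is larger (278.81 vs 244.08 mm²).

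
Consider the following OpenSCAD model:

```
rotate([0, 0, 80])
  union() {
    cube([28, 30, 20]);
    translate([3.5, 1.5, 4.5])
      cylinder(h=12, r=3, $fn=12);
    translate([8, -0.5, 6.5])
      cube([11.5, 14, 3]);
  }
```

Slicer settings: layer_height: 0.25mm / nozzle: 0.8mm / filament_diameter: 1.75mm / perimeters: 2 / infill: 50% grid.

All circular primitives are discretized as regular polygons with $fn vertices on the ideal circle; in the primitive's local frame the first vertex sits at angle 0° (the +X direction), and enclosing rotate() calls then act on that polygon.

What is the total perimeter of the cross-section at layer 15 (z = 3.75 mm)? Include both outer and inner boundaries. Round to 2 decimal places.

116.00 mm

At z = 3.75 mm: the 28×30 cube contributes its full rectangle (perimeter 116.00 mm); the cylinder at (3.5, 1.5) is absent (z outside [4.5, 16.5]); the cube at (8, -0.5) does not reach this height (z outside [6.5, 9.5]); Taking the union: only the 28×30 cube is present, so the union is just that shape — boundary = 116.00 mm; (whole slice rotated 80° about Z — lengths, areas and connectivity unchanged). Overall, the cross-section is a single solid region. Total boundary length (outer) = 116.00 mm.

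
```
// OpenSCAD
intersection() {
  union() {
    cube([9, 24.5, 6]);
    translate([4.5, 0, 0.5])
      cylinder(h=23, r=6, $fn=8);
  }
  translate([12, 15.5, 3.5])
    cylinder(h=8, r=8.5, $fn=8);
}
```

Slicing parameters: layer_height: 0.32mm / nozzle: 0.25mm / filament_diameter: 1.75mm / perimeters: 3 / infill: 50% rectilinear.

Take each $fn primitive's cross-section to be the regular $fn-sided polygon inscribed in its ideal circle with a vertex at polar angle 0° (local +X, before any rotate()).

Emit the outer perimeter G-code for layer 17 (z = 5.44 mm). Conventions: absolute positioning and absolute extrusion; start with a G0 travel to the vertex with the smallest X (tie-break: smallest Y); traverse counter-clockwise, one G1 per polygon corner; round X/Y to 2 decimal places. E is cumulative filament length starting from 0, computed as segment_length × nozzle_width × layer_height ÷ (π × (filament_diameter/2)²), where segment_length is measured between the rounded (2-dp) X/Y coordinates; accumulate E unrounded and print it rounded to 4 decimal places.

G0 X3.50 Y15.50 Z5.44
G1 X5.99 Y9.49 E0.2164
G1 X9.00 Y8.24 E0.3248
G1 X9.00 Y22.76 E0.8077
G1 X5.99 Y21.51 E0.9161
G1 X3.50 Y15.50 E1.1325

At z = 5.44 mm: the 9×24.5 cube contributes its full rectangle; the r=6 cylinder at (4.5, 0) contributes a regular 8-gon of circumradius 6; Merging all regions: the regions partially overlap (shared area 45.48 mm²), so overlapping operands fuse into one piece — 1 connected region; the r=8.5 cylinder at (12, 15.5) gives a regular 8-gon of circumradius 8.5 (constant along its height); After intersecting: the r=8.5 cylinder at (12, 15.5) partially overlaps the result so far; clipping to the common part keeps 54.90 mm² — 1 connected region. The outline is a single polygon with 5 vertices. Extrusion per mm of travel: 0.25 × 0.32 / (π × 0.875²) = 0.033260. Accumulating E over each segment gives final E = 1.1325.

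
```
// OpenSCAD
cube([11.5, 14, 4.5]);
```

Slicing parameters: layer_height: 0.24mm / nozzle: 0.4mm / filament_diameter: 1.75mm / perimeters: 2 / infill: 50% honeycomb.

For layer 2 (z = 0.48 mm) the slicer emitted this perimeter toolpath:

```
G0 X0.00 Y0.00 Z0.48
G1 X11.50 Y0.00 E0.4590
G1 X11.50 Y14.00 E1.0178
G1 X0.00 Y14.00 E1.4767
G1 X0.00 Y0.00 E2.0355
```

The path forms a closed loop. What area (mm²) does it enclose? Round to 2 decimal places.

Apply the shoelace formula to the sequence of (X, Y) vertices; enclosed area = 161.00 mm².

161.00 mm²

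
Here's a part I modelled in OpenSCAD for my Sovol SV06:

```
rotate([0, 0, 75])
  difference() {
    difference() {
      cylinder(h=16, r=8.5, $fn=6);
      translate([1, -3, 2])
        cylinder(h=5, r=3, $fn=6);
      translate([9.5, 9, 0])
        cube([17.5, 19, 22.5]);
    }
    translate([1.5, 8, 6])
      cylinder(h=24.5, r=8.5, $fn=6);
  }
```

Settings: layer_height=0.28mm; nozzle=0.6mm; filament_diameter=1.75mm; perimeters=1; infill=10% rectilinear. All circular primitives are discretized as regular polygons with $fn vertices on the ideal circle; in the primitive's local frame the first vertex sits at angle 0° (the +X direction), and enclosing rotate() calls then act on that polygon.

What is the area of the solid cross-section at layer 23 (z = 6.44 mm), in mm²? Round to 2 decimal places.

At z = 6.44 mm: the r=8.5 cylinder contributes a regular 6-gon of circumradius 8.5 (area = (6/2)·8.500²·sin(360°/6) = 187.71 mm²); the r=3 cylinder at (1, -3) gives a regular 6-gon of circumradius 3 (constant along its height) (area = (6/2)·3.000²·sin(360°/6) = 23.38 mm²); the cube at (9.5, 9) (footprint 17.5×19) is included at this height (area 332.50 mm²); Subtracting the remaining from the first: starting from the r=8.5 cylinder (187.71 mm²), the r=3 cylinder at (1, -3) lies wholly inside it (removes its full 23.38 mm² and its 18.00 mm outline becomes a hole wall); the 17.5×19 cube at (9.5, 9) misses the remaining region (no effect) — area = 164.33 mm²; the r=8.5 cylinder at (1.5, 8) contributes a regular 6-gon of circumradius 8.5 (area = (6/2)·8.500²·sin(360°/6) = 187.71 mm²); After the difference (first − rest): starting from the result so far (164.33 mm²), the r=8.5 cylinder at (1.5, 8) partially overlaps it — only the 68.24 mm² overlap (of its 187.71 mm²) is removed, clipping the outline — area = 96.09 mm²; (whole slice rotated 75° about Z — lengths, areas and connectivity unchanged). Overall, the cross-section is one region with 1 hole. Net area = 96.09 mm².

96.09 mm²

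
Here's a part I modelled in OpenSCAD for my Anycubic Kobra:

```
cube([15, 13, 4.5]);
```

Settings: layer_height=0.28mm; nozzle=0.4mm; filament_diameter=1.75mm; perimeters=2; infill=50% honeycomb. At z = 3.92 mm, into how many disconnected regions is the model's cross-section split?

1

At z = 3.92 mm: the cube (footprint 15×13) is included at this height. The result has 1 disconnected region.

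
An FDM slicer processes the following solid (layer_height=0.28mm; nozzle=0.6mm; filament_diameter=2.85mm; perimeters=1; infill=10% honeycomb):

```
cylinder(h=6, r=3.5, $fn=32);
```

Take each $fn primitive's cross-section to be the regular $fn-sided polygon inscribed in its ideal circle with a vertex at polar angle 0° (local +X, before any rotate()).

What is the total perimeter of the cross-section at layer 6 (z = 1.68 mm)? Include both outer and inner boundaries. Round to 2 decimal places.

21.96 mm

At z = 1.68 mm: the cylinder: section is a regular 32-gon, circumradius r=3.5 (perimeter = 2·32·3.500·sin(180°/32) = 21.96 mm). Overall, the cross-section is a single solid region. Total boundary length (outer) = 21.96 mm.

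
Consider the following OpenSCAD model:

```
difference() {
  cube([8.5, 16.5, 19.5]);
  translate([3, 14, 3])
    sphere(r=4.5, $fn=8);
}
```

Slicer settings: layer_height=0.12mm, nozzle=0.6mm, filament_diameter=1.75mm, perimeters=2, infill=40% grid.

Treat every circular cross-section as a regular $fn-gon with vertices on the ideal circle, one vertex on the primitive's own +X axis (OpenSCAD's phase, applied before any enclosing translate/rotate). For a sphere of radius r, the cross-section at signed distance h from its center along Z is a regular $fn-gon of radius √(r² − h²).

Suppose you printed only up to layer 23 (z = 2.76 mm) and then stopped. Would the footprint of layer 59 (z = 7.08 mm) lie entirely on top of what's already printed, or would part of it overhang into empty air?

part overhangs

Compare the two slices. At z = 2.76: the cube is present — its section is the full 8.5×16.5 rectangle (area 140.25 mm²); the r=4.5 sphere at (3, 14) contributes a regular 8-gon of circumradius √(4.5²−0.24²) = 4.494 (area = (8/2)·4.494²·sin(360°/8) = 57.11 mm²); Taking the first minus the rest: starting from the 8.5×16.5 cube (140.25 mm²), the r=4.5 sphere at (3, 14) partially overlaps it — only the 43.33 mm² overlap (of its 57.11 mm²) is removed, clipping the outline — area = 96.92 mm². At z = 7.08: the cube is present — its section is the full 8.5×16.5 rectangle (area 140.25 mm²); the r=4.5 sphere at (3, 14) slices to a regular 8-gon of circumradius 1.898 (√(r²−h²) with h=4.08 from center) (area = (8/2)·1.898²·sin(360°/8) = 10.19 mm²); Subtracting the remaining from the first: starting from the 8.5×16.5 cube (140.25 mm²), the r=4.5 sphere at (3, 14) lies wholly inside it (removes its full 10.19 mm² and its 11.62 mm outline becomes a hole wall) — area = 130.06 mm². Checking containment: at z = 7.08 the cross-section extends beyond the z = 2.76 cross-section by about 33.14 mm².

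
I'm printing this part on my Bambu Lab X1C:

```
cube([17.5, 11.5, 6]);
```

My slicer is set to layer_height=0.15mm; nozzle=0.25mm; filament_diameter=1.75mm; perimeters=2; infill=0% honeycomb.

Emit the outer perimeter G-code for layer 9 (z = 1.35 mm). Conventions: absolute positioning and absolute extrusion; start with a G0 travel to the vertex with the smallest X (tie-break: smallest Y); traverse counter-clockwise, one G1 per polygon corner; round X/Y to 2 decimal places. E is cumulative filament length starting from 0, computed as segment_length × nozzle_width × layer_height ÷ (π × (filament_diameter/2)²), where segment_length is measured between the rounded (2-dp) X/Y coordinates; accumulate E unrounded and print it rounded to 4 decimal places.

At z = 1.35 mm: the cube (footprint 17.5×11.5) is included at this height. The outline is a single polygon with 4 vertices. Extrusion per mm of travel: 0.25 × 0.15 / (π × 0.875²) = 0.015591. Accumulating E over each segment gives final E = 0.9043.

G0 X0.00 Y0.00 Z1.35
G1 X17.50 Y0.00 E0.2728
G1 X17.50 Y11.50 E0.4521
G1 X0.00 Y11.50 E0.7250
G1 X0.00 Y0.00 E0.9043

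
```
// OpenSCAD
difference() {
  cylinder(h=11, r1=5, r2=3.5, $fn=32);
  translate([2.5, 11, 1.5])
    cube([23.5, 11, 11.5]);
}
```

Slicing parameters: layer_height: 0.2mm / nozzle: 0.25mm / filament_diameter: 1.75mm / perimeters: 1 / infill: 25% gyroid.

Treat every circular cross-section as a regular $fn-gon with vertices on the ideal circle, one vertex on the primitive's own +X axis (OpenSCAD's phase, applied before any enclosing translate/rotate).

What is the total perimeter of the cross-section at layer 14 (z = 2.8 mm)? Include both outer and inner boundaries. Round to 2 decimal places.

At z = 2.8 mm: the cone: at t=0.255 of its height the radius interpolates to r₁+(r₂−r₁)t = 4.618, giving a regular 32-gon of that circumradius (perimeter = 2·32·4.618·sin(180°/32) = 28.97 mm); the 23.5×11 cube at (2.5, 11) contributes its full rectangle (perimeter 69.00 mm); Taking the first minus the rest: starting from the cone, the 23.5×11 cube at (2.5, 11) misses the remaining region (no effect) — boundary = 28.97 mm. Overall, the cross-section is a single solid region. Total boundary length (outer) = 28.97 mm.

28.97 mm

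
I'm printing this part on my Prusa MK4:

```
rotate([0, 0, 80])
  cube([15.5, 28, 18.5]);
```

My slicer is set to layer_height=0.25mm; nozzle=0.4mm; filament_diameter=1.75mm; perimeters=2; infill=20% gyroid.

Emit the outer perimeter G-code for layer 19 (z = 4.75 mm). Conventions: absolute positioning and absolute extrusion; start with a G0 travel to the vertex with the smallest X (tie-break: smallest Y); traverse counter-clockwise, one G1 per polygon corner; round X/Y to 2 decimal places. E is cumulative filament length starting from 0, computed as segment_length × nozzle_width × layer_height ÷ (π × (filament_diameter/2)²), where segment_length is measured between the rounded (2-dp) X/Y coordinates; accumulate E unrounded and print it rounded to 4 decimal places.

G0 X-27.57 Y4.86 Z4.75
G1 X0.00 Y0.00 E1.1639
G1 X2.69 Y15.26 E1.8081
G1 X-24.88 Y20.13 E2.9721
G1 X-27.57 Y4.86 E3.6167

At z = 4.75 mm: the cube (footprint 15.5×28) is included at this height; (whole slice rotated 80° about Z — lengths, areas and connectivity unchanged). The outline is a single polygon with 4 vertices. Extrusion per mm of travel: 0.4 × 0.25 / (π × 0.875²) = 0.041575. Accumulating E over each segment gives final E = 3.6167.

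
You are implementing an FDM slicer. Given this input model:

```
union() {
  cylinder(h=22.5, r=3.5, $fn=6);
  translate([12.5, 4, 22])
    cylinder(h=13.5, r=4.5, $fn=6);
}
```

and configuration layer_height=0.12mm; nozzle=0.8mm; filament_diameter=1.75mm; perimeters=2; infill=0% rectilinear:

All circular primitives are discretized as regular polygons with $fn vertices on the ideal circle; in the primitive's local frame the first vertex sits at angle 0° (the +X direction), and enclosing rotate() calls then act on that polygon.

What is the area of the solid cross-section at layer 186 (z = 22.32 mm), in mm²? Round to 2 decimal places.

84.44 mm²

At z = 22.32 mm: the cylinder: section is a regular 6-gon, circumradius r=3.5 (area = (6/2)·3.500²·sin(360°/6) = 31.83 mm²); the cylinder at (12.5, 4): section is a regular 6-gon, circumradius r=4.5 (area = (6/2)·4.500²·sin(360°/6) = 52.61 mm²); Merging all regions: the 2 present regions are separate (no shared area or edge), so areas and boundary lengths simply add and each stays a separate island — area = 84.44 mm². Overall, the cross-section has 2 separate islands. Net area = 84.44 mm².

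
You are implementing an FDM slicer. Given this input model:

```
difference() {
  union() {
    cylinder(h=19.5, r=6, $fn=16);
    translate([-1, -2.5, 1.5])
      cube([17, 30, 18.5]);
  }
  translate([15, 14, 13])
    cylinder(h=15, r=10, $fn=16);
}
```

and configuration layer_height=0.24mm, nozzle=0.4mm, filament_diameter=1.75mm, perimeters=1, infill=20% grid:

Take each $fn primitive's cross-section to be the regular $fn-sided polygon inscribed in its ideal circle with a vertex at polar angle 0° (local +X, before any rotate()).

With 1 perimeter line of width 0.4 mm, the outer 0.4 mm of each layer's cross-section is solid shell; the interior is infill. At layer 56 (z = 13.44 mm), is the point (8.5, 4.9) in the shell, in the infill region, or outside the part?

infill

At z = 13.44 mm: the cylinder: section is a regular 16-gon, circumradius r=6; the 17×30 cube at (-1, -2.5) contributes its full rectangle; Combining (union): the regions partially overlap (shared area 50.32 mm²), so overlapping operands fuse into one piece — 1 connected region; the cylinder at (15, 14): section is a regular 16-gon, circumradius r=10; Taking the first minus the rest: starting from the result so far, the r=10 cylinder at (15, 14) partially overlaps it — only the 172.87 mm² overlap (of its 306.15 mm²) is removed, clipping the outline — 1 connected region. Overall, the cross-section is a single solid region. The nearest boundary edge runs (7.93, 6.93)→(11.17, 4.76); distance from the point to it = 1.37 mm. The point is inside the cross-section and 1.37 mm from the nearest boundary — more than the 0.4 mm shell width (1 × 0.4), so it's in the infill interior.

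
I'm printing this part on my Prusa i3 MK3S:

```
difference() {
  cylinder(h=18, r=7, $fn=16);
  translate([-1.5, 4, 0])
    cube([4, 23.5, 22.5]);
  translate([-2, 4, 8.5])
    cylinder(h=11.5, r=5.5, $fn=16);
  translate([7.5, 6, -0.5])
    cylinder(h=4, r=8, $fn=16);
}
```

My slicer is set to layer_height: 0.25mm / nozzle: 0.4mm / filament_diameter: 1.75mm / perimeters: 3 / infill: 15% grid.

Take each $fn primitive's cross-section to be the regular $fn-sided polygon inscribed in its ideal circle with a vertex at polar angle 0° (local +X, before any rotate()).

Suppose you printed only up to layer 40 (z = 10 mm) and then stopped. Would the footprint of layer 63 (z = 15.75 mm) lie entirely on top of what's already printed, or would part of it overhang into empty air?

entirely on top

Compare the two slices. At z = 10: the r=7 cylinder gives a regular 16-gon of circumradius 7 (constant along its height) (area = (16/2)·7.000²·sin(360°/16) = 150.01 mm²); the cube at (-1.5, 4) (footprint 4×23.5) is included at this height (area 94.00 mm²); the r=5.5 cylinder at (-2, 4) gives a regular 16-gon of circumradius 5.5 (constant along its height) (area = (16/2)·5.500²·sin(360°/16) = 92.61 mm²); the cylinder at (7.5, 6) is absent (z outside [-0.5, 3.5]); Subtracting the remaining from the first: starting from the r=7 cylinder (150.01 mm²), the 4×23.5 cube at (-1.5, 4) partially overlaps it — only the 11.15 mm² overlap (of its 94.00 mm²) is removed, clipping the outline; the r=5.5 cylinder at (-2, 4) partially overlaps it — only the 52.97 mm² overlap (of its 92.61 mm²) is removed, clipping the outline — area = 85.88 mm². At z = 15.75: the cylinder: section is a regular 16-gon, circumradius r=7 (area = (16/2)·7.000²·sin(360°/16) = 150.01 mm²); the cube at (-1.5, 4) is present — its section is the full 4×23.5 rectangle (area 94.00 mm²); the r=5.5 cylinder at (-2, 4) contributes a regular 16-gon of circumradius 5.5 (area = (16/2)·5.500²·sin(360°/16) = 92.61 mm²); the cylinder at (7.5, 6) is not intersected at this z (z outside [-0.5, 3.5]); Taking the first minus the rest: starting from the r=7 cylinder (150.01 mm²), the 4×23.5 cube at (-1.5, 4) partially overlaps it — only the 11.15 mm² overlap (of its 94.00 mm²) is removed, clipping the outline; the r=5.5 cylinder at (-2, 4) partially overlaps it — only the 52.97 mm² overlap (of its 92.61 mm²) is removed, clipping the outline — area = 85.88 mm². Checking containment: the cross-section at z = 15.75 is a subset of the cross-section at z = 10.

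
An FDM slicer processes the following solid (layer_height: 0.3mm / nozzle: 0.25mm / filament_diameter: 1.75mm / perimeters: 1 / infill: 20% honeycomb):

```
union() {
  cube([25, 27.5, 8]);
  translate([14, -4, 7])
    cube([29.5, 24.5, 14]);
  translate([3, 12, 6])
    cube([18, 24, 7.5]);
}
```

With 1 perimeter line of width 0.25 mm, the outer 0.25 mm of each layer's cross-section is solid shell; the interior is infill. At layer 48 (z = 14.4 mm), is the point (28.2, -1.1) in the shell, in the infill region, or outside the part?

infill

At z = 14.4 mm: the cube does not reach this height (z outside [0, 8]); the cube at (14, -4) is present — its section is the full 29.5×24.5 rectangle; the cube at (3, 12) is absent (z outside [6, 13.5]); Merging all regions: only the 29.5×24.5 cube at (14, -4) is present, so the union is just that shape — 1 connected region. Overall, the cross-section is a single solid region. The nearest boundary edge runs (14.00, -4.00)→(43.50, -4.00); distance from the point to it = 2.90 mm. The point is inside the cross-section and 2.90 mm from the nearest boundary — more than the 0.25 mm shell width (1 × 0.25), so it's in the infill interior.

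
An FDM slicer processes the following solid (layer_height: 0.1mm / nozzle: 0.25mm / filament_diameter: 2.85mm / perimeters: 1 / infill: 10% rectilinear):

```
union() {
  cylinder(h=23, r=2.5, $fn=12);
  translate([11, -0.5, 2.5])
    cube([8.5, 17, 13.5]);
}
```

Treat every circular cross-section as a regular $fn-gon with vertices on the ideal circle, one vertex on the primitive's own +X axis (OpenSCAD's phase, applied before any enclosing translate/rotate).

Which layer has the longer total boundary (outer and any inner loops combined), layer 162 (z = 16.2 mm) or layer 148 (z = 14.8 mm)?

Layer 162 (z = 16.2): the r=2.5 cylinder contributes a regular 12-gon of circumradius 2.5 (perimeter = 2·12·2.500·sin(180°/12) = 15.53 mm); the cube at (11, -0.5) is absent (z outside [2.5, 16]); Combining (union): only the r=2.5 cylinder is present, so the union is just that shape — boundary = 15.53 mm. So its perimeter = 15.53 mm. Layer 148 (z = 14.8): the cylinder: section is a regular 12-gon, circumradius r=2.5 (perimeter = 2·12·2.500·sin(180°/12) = 15.53 mm); the cube at (11, -0.5) (footprint 8.5×17) is included at this height (perimeter 51.00 mm); Merging all regions: the 2 present regions are separate (no shared area or edge), so areas and boundary lengths simply add and each stays a separate island — boundary = 66.53 mm. So its perimeter = 66.53 mm. Layer 148 is larger (66.53 vs 15.53 mm).

layer 148 (z = 14.8 mm)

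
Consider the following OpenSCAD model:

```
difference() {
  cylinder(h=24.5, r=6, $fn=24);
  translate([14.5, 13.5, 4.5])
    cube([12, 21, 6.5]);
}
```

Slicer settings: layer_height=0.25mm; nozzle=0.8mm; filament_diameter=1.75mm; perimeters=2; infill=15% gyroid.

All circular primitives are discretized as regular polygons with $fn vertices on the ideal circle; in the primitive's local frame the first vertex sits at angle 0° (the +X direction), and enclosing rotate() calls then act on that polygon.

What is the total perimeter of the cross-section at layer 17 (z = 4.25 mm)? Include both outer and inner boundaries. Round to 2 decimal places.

37.59 mm

At z = 4.25 mm: the r=6 cylinder contributes a regular 24-gon of circumradius 6 (perimeter = 2·24·6.000·sin(180°/24) = 37.59 mm); the cube at (14.5, 13.5) does not reach this height (z outside [4.5, 11]); Taking the first minus the rest: none of the subtracted shapes is present at this height, so the r=6 cylinder is unchanged — boundary = 37.59 mm. Overall, the cross-section is a single solid region. Total boundary length (outer) = 37.59 mm.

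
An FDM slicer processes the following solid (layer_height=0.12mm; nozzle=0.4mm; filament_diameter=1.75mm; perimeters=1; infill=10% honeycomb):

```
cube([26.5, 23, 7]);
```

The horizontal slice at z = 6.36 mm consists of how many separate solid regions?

At z = 6.36 mm: the cube is present — its section is the full 26.5×23 rectangle. The result has 1 disconnected region.

1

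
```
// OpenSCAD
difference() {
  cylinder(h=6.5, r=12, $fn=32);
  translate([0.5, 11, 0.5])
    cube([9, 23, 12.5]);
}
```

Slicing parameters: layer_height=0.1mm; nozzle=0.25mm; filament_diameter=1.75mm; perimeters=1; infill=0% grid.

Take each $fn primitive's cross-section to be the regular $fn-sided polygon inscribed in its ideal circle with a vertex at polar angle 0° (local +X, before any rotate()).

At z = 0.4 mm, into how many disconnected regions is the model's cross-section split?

At z = 0.4 mm: the r=12 cylinder contributes a regular 32-gon of circumradius 12; the cube at (0.5, 11) is not intersected at this z (z outside [0.5, 13]); After the difference (first − rest): none of the subtracted shapes is present at this height, so the r=12 cylinder is unchanged — 1 connected region. The result has 1 disconnected region.

1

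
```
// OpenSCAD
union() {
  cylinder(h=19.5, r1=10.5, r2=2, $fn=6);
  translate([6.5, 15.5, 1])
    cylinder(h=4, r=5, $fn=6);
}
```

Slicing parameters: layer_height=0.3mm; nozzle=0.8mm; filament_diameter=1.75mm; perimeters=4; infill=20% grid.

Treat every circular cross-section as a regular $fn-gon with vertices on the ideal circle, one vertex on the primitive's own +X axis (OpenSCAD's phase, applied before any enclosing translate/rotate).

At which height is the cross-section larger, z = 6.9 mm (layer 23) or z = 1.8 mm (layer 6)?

layer 6 (z = 1.8 mm)

Layer 23 (z = 6.9): the cone: at t=0.354 of its height the radius interpolates to r₁+(r₂−r₁)t = 7.492, giving a regular 6-gon of that circumradius (area = (6/2)·7.492²·sin(360°/6) = 145.84 mm²); the cylinder at (6.5, 15.5) is not intersected at this z (z outside [1, 5]); Taking the union: only the cone is present, so the union is just that shape — area = 145.84 mm². So its area = 145.84 mm². Layer 6 (z = 1.8): the cone contributes a regular 6-gon of circumradius 9.715 (interpolated between r1=10.5 and r2=2 at t=0.092) (area = (6/2)·9.715²·sin(360°/6) = 245.23 mm²); the r=5 cylinder at (6.5, 15.5) gives a regular 6-gon of circumradius 5 (constant along its height) (area = (6/2)·5.000²·sin(360°/6) = 64.95 mm²); Merging all regions: the 2 present regions are separate (no shared area or edge), so areas and boundary lengths simply add and each stays a separate island — area = 310.18 mm². So its area = 310.18 mm². Layer 6 is larger (310.18 vs 145.84 mm²).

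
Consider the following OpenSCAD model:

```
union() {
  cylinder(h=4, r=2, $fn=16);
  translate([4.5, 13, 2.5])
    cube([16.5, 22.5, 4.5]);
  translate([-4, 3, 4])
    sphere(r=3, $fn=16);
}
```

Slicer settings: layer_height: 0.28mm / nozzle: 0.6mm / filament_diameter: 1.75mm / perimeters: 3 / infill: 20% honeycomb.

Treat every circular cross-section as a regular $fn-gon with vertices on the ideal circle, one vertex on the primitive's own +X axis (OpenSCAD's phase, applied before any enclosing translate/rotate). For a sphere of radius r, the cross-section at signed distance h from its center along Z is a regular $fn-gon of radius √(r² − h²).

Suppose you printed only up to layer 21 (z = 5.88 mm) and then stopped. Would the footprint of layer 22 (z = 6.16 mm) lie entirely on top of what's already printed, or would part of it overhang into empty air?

Compare the two slices. At z = 5.88: the cylinder is absent (z outside [0, 4]); the cube at (4.5, 13) (footprint 16.5×22.5) is included at this height (area 371.25 mm²); the r=3 sphere at (-4, 3) contributes a regular 16-gon of circumradius √(3²−1.88²) = 2.338 (area = (16/2)·2.338²·sin(360°/16) = 16.73 mm²); Combining (union): the 2 present regions are separate (no shared area or edge), so areas and boundary lengths simply add and each stays a separate island — area = 387.98 mm². At z = 6.16: the cylinder does not reach this height (z outside [0, 4]); the cube at (4.5, 13) is present — its section is the full 16.5×22.5 rectangle (area 371.25 mm²); the r=3 sphere at (-4, 3) contributes a regular 16-gon of circumradius √(3²−2.16²) = 2.082 (area = (16/2)·2.082²·sin(360°/16) = 13.27 mm²); Merging all regions: the 2 present regions are separate (no shared area or edge), so areas and boundary lengths simply add and each stays a separate island — area = 384.52 mm². Checking containment: the cross-section at z = 6.16 is a subset of the cross-section at z = 5.88.

entirely on top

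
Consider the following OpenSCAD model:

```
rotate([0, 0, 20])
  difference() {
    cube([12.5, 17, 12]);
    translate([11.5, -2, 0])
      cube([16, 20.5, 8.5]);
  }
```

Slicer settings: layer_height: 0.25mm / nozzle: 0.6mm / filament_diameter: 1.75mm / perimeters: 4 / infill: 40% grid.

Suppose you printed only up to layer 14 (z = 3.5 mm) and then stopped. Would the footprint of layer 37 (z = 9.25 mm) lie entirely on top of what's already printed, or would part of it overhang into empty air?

part overhangs

Compare the two slices. At z = 3.5: the 12.5×17 cube contributes its full rectangle (area 212.50 mm²); the cube at (11.5, -2) is present — its section is the full 16×20.5 rectangle (area 328.00 mm²); Subtracting the remaining from the first: starting from the 12.5×17 cube (212.50 mm²), the 16×20.5 cube at (11.5, -2) partially overlaps it — only the 17.00 mm² overlap (of its 328.00 mm²) is removed, clipping the outline — area = 195.50 mm²; (rotated 20° about Z; rotation is an isometry so areas/perimeters/island counts are preserved). At z = 9.25: the cube is present — its section is the full 12.5×17 rectangle (area 212.50 mm²); the cube at (11.5, -2) is absent (z outside [0, 8.5]); After the difference (first − rest): none of the subtracted shapes is present at this height, so the 12.5×17 cube is unchanged — area = 212.50 mm²; (rotated 20° about Z; rotation is an isometry so areas/perimeters/island counts are preserved). Checking containment: at z = 9.25 the cross-section extends beyond the z = 3.5 cross-section by about 17.00 mm².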